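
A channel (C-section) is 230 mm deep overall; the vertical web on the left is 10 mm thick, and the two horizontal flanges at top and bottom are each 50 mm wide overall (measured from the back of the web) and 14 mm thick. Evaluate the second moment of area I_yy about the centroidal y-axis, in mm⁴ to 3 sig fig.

Break the section into simple shapes (no overlaps), measuring from the bottom-left corner of the bounding box.
Web: 10 × 230, A = 2 300 mm², x = 5 mm, Ī = 19 167 mm⁴.
Top flange (beyond web): 40 × 14, A = 560 mm², x = 30 mm, Ī = 74 667 mm⁴.
Bottom flange (beyond web): 40 × 14, A = 560 mm², x = 30 mm, Ī = 74 667 mm⁴.
Centroid: x̄ = ΣA·x / ΣA = 13.187 mm.
Transfer each piece to the centroidal y-axis using Ī + A·d² with d = x − 13.187:
  web: d = -8.1871 mm → contributes +173 334 mm⁴
  top flange (beyond web): d = 16.813 mm → contributes +232 963 mm⁴
  bottom flange (beyond web): d = 16.813 mm → contributes +232 963 mm⁴
Total I = 639 260 mm⁴.

I_yy ≈ 6.39 × 10⁵ mm⁴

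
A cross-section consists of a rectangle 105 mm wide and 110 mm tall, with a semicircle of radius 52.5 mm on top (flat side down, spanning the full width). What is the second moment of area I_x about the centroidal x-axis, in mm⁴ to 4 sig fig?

I_x ≈ 3.129 × 10⁷ mm⁴

Split into non-overlapping primitives; take the origin at the lower-left of the bounding box.
Rectangular body: 105 × 110, A = 11 550 mm², y = 55 mm, Ī = 11 646 250 mm⁴.
Semicircular cap: semicircle r = 52.5, A = 4329.51 mm², y = 132.282 mm, Ī = 833 814 mm⁴.
Centroid: ȳ = ΣA·y / ΣA = 76.0707 mm.
Transfer each piece to the centroidal x-axis using Ī + A·d² with d = y − 76.0707:
  rectangular body: d = -21.0707 mm → contributes +16 774 133 mm⁴
  semicircular cap: d = 56.211 mm → contributes +14 513 674 mm⁴
Total I = 31 287 807 mm⁴.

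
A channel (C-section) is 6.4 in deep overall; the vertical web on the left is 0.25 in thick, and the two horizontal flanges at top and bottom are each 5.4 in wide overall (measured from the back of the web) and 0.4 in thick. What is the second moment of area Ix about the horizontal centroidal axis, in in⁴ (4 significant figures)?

Decompose the section into non-overlapping parts with the origin at the bottom-left of its bounding rectangle.
Web: 0.25 × 6.4, A = 1.6 in², y = 3.2 in, Ī = 5.46133 in⁴.
Top flange (beyond web): 5.15 × 0.4, A = 2.06 in², y = 6.2 in, Ī = 0.0274667 in⁴.
Bottom flange (beyond web): 5.15 × 0.4, A = 2.06 in², y = 0.2 in, Ī = 0.0274667 in⁴.
By symmetry the centroid is at mid-height, ȳ = 3.2 in.
Transfer each piece to the horizontal centroidal axis using Ī + A·d² with d = y − 3.2:
  web: d = 0 in → contributes +5.46133 in⁴
  top flange (beyond web): d = 3 in → contributes +18.5675 in⁴
  bottom flange (beyond web): d = -3 in → contributes +18.5675 in⁴
Total I = 42.5963 in⁴.

Ix ≈ 42.60 in⁴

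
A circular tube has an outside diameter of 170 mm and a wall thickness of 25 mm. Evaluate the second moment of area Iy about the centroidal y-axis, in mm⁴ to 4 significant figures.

Iy ≈ 3.082 × 10⁷ mm⁴

Decompose the section into non-overlapping parts with the origin at the bottom-left of its bounding rectangle.
Outer circle: ⌀170, A = 22 698 mm², x = 85 mm, Ī = 40 998 275 mm⁴.
Bore (subtracted): ⌀120, A = 11309.7 mm², x = 85 mm, Ī = 10 178 760 mm⁴.
By symmetry the centroid is at mid-width, x̄ = 85 mm.
All pieces are centred on the centroidal y-axis, so I = ΣĪ (holes subtracted) = 30 819 515 mm⁴.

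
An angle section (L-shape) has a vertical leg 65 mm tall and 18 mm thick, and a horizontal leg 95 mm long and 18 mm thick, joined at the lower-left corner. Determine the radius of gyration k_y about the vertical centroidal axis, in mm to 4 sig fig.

Treat the section as a set of non-overlapping primitives; coordinates are from the bounding-box lower-left.
Vertical leg: 18 × 65, A = 1 170 mm², x = 9 mm, Ī = 31 590 mm⁴.
Horizontal leg (remainder): 77 × 18, A = 1 386 mm², x = 56.5 mm, Ī = 684 800 mm⁴.
Centroid: x̄ = ΣA·x / ΣA = 34.757 mm.
Transfer each piece to the vertical centroidal axis using Ī + A·d² with d = x − 34.757:
  vertical leg: d = -25.757 mm → contributes +807 798 mm⁴
  horizontal leg (remainder): d = 21.743 mm → contributes +1 340 040 mm⁴
Total I = 2 147 837 mm⁴.
Radius of gyration: k = √(I/A) = √(2 147 837 / 2 556) = 28.9881 mm.

k_y ≈ 28.99 mm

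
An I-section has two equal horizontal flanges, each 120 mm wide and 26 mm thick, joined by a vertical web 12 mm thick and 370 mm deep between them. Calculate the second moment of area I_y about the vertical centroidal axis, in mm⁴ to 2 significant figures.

Decompose the section into non-overlapping parts with the origin at the bottom-left of its bounding rectangle.
Bottom flange: 120 × 26, A = 3 120 mm², x = 60 mm, Ī = 3 744 000 mm⁴.
Web: 12 × 370, A = 4 440 mm², x = 60 mm, Ī = 53 280 mm⁴.
Top flange: 120 × 26, A = 3 120 mm², x = 60 mm, Ī = 3 744 000 mm⁴.
By symmetry the centroid is at mid-width, x̄ = 60 mm.
All pieces are centred on the vertical centroidal axis, so I = ΣĪ = 7 541 280 mm⁴.

I_y ≈ 7.5 × 10⁶ mm⁴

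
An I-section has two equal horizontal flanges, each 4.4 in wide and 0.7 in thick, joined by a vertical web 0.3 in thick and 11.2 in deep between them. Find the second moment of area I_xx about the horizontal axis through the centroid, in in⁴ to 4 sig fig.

I_xx ≈ 253.5 in⁴

Decompose the section into non-overlapping parts with the origin at the bottom-left of its bounding rectangle.
Bottom flange: 4.4 × 0.7, A = 3.08 in², y = 0.35 in, Ī = 0.125767 in⁴.
Web: 0.3 × 11.2, A = 3.36 in², y = 6.3 in, Ī = 35.1232 in⁴.
Top flange: 4.4 × 0.7, A = 3.08 in², y = 12.25 in, Ī = 0.125767 in⁴.
By symmetry the centroid is at mid-height, ȳ = 6.3 in.
Transfer each piece to the horizontal axis through the centroid using Ī + A·d² with d = y − 6.3:
  bottom flange: d = -5.95 in → contributes +109.165 in⁴
  web: d = 0 in → contributes +35.1232 in⁴
  top flange: d = 5.95 in → contributes +109.165 in⁴
Total I = 253.454 in⁴.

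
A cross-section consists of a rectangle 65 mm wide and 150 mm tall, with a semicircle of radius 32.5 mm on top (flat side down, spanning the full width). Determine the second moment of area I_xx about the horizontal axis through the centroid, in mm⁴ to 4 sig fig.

I_xx ≈ 2.958 × 10⁷ mm⁴

Treat the section as a set of non-overlapping primitives; coordinates are from the bounding-box lower-left.
Rectangular body: 65 × 150, A = 9 750 mm², y = 75 mm, Ī = 18 281 250 mm⁴.
Semicircular cap: semicircle r = 32.5, A = 1659.15 mm², y = 163.793 mm, Ī = 122 452 mm⁴.
Centroid: ȳ = ΣA·y / ΣA = 87.9126 mm.
Transfer each piece to the horizontal axis through the centroid using Ī + A·d² with d = y − 87.9126:
  rectangular body: d = -12.9126 mm → contributes +19 906 921 mm⁴
  semicircular cap: d = 75.8808 mm → contributes +9 675 690 mm⁴
Total I = 29 582 611 mm⁴.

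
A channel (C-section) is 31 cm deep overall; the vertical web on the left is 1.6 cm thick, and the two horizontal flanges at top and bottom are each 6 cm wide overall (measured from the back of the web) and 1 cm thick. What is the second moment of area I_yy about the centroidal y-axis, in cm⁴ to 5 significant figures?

I_yy ≈ 92.044 cm⁴

Decompose the section into non-overlapping parts with the origin at the bottom-left of its bounding rectangle.
Web: 1.6 × 31, A = 49.6 cm², x = 0.8 cm, Ī = 10.58133 cm⁴.
Top flange (beyond web): 4.4 × 1, A = 4.4 cm², x = 3.8 cm, Ī = 7.098667 cm⁴.
Bottom flange (beyond web): 4.4 × 1, A = 4.4 cm², x = 3.8 cm, Ī = 7.098667 cm⁴.
Centroid: x̄ = ΣA·x / ΣA = 1.252055 cm.
Transfer each piece to the centroidal y-axis using Ī + A·d² with d = x − 1.252055:
  web: d = -0.4520548 cm → contributes +20.71727 cm⁴
  top flange (beyond web): d = 2.547945 cm → contributes +35.66358 cm⁴
  bottom flange (beyond web): d = 2.547945 cm → contributes +35.66358 cm⁴
Total I = 92.04442 cm⁴.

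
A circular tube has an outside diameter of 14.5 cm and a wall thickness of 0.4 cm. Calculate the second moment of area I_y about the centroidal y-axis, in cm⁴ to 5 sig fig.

Treat the section as a set of non-overlapping primitives; coordinates are from the bounding-box lower-left.
Outer circle: ⌀14.5, A = 165.13 cm², x = 7.25 cm, Ī = 2169.911 cm⁴.
Bore (subtracted): ⌀13.7, A = 147.4114 cm², x = 7.25 cm, Ī = 1729.228 cm⁴.
By symmetry the centroid is at mid-width, x̄ = 7.25 cm.
All pieces are centred on the centroidal y-axis, so I = ΣĪ (holes subtracted) = 440.6833 cm⁴.

I_y ≈ 440.68 cm⁴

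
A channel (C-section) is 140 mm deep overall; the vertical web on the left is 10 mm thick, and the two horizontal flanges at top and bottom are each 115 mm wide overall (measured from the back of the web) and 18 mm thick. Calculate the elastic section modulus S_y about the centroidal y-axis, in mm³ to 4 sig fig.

Decompose the section into non-overlapping parts with the origin at the bottom-left of its bounding rectangle.
Web: 10 × 140, A = 1 400 mm², x = 5 mm, Ī = 11666.7 mm⁴.
Top flange (beyond web): 105 × 18, A = 1 890 mm², x = 62.5 mm, Ī = 1 736 438 mm⁴.
Bottom flange (beyond web): 105 × 18, A = 1 890 mm², x = 62.5 mm, Ī = 1 736 438 mm⁴.
Centroid: x̄ = ΣA·x / ΣA = 46.9595 mm.
Transfer each piece to the centroidal y-axis using Ī + A·d² with d = x − 46.9595:
  web: d = -41.9595 mm → contributes +2 476 501 mm⁴
  top flange (beyond web): d = 15.5405 mm → contributes +2 192 888 mm⁴
  bottom flange (beyond web): d = 15.5405 mm → contributes +2 192 888 mm⁴
Total I = 6 862 278 mm⁴.
Extreme fibre distance c = 68.0405 mm; S = I/c = 100 856 mm³.

S_y ≈ 1.009 × 10⁵ mm³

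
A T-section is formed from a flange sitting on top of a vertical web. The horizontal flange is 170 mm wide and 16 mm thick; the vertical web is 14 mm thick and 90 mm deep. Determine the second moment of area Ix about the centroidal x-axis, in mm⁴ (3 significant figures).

Ix ≈ 3.33 × 10⁶ mm⁴

Treat the section as a set of non-overlapping primitives; coordinates are from the bounding-box lower-left.
Flange: 170 × 16, A = 2 720 mm², y = 98 mm, Ī = 58 027 mm⁴.
Web: 14 × 90, A = 1 260 mm², y = 45 mm, Ī = 850 500 mm⁴.
Centroid: ȳ = ΣA·y / ΣA = 81.221 mm.
Transfer each piece to the centroidal x-axis using Ī + A·d² with d = y − 81.221:
  flange: d = 16.779 mm → contributes +823 792 mm⁴
  web: d = -36.221 mm → contributes +2 503 580 mm⁴
Total I = 3 327 372 mm⁴.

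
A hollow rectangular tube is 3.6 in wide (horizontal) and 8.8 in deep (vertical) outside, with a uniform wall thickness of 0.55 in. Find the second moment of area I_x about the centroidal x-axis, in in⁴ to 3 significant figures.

I_x ≈ 109 in⁴

Split into non-overlapping primitives; take the origin at the lower-left of the bounding box.
Outer rectangle: 3.6 × 8.8, A = 31.68 in², y = 4.4 in, Ī = 204.44 in⁴.
Inner void (subtracted): 2.5 × 7.7, A = 19.25 in², y = 4.4 in, Ī = 95.111 in⁴.
By symmetry the centroid is at mid-height, ȳ = 4.4 in.
All pieces are centred on the centroidal x-axis, so I = ΣĪ (holes subtracted) = 109.33 in⁴.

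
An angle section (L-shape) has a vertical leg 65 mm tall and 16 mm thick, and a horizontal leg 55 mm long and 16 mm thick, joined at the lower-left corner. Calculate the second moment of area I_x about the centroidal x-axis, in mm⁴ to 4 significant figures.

I_x ≈ 6.136 × 10⁵ mm⁴

Break the section into simple shapes (no overlaps), measuring from the bottom-left corner of the bounding box.
Vertical leg: 16 × 65, A = 1 040 mm², y = 32.5 mm, Ī = 366 167 mm⁴.
Horizontal leg (remainder): 39 × 16, A = 624 mm², y = 8 mm, Ī = 13 312 mm⁴.
Centroid: ȳ = ΣA·y / ΣA = 23.3125 mm.
Transfer each piece to the centroidal x-axis using Ī + A·d² with d = y − 23.3125:
  vertical leg: d = 9.1875 mm → contributes +453 953 mm⁴
  horizontal leg (remainder): d = -15.3125 mm → contributes +159 623 mm⁴
Total I = 613 576 mm⁴.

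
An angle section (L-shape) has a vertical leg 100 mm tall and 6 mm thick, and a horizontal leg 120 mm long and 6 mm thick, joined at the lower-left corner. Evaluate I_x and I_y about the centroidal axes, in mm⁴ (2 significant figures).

I_x ≈ 1.2 × 10⁶ mm⁴, I_y ≈ 1.9 × 10⁶ mm⁴

Split into non-overlapping primitives; take the origin at the lower-left of the bounding box.
Vertical leg: 6 × 100, A = 600 mm², y = 50 mm, Ī = 500 000 mm⁴.
Horizontal leg (remainder): 114 × 6, A = 684 mm², y = 3 mm, Ī = 2 052 mm⁴.
Centroid: ȳ = ΣA·y / ΣA = 24.96 mm.
Transfer each piece to the centroidal x-axis using Ī + A·d² with d = y − 24.96:
  vertical leg: d = 25.04 mm → contributes +876 122 mm⁴
  horizontal leg (remainder): d = -21.96 mm → contributes +331 984 mm⁴
Total I = 1 208 106 mm⁴.
For the y-axis: x̄ = 34.96 mm.
Repeating about the centroidal y-axis gives I_y = 1 893 226 mm⁴.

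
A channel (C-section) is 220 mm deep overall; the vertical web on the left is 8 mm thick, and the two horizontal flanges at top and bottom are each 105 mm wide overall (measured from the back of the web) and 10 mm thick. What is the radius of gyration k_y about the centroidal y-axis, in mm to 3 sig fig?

k_y ≈ 33.2 mm

Split into non-overlapping primitives; take the origin at the lower-left of the bounding box.
Web: 8 × 220, A = 1 760 mm², x = 4 mm, Ī = 9386.7 mm⁴.
Top flange (beyond web): 97 × 10, A = 970 mm², x = 56.5 mm, Ī = 760 561 mm⁴.
Bottom flange (beyond web): 97 × 10, A = 970 mm², x = 56.5 mm, Ī = 760 561 mm⁴.
Centroid: x̄ = ΣA·x / ΣA = 31.527 mm.
Transfer each piece to the centroidal y-axis using Ī + A·d² with d = x − 31.527:
  web: d = -27.527 mm → contributes +1 343 004 mm⁴
  top flange (beyond web): d = 24.973 mm → contributes +1 365 501 mm⁴
  bottom flange (beyond web): d = 24.973 mm → contributes +1 365 501 mm⁴
Total I = 4 074 006 mm⁴.
Radius of gyration: k = √(I/A) = √(4 074 006 / 3 700) = 33.183 mm.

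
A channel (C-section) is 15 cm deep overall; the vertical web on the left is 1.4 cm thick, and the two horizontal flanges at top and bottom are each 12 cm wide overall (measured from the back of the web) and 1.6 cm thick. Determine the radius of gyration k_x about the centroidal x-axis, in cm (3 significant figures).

k_x ≈ 5.92 cm

Split into non-overlapping primitives; take the origin at the lower-left of the bounding box.
Web: 1.4 × 15, A = 21 cm², y = 7.5 cm, Ī = 393.75 cm⁴.
Top flange (beyond web): 10.6 × 1.6, A = 16.96 cm², y = 14.2 cm, Ī = 3.6181 cm⁴.
Bottom flange (beyond web): 10.6 × 1.6, A = 16.96 cm², y = 0.8 cm, Ī = 3.6181 cm⁴.
By symmetry the centroid is at mid-height, ȳ = 7.5 cm.
Transfer each piece to the centroidal x-axis using Ī + A·d² with d = y − 7.5:
  web: d = 0 cm → contributes +393.75 cm⁴
  top flange (beyond web): d = 6.7 cm → contributes +764.95 cm⁴
  bottom flange (beyond web): d = -6.7 cm → contributes +764.95 cm⁴
Total I = 1923.7 cm⁴.
Radius of gyration: k = √(I/A) = √(1923.7 / 54.92) = 5.9183 cm.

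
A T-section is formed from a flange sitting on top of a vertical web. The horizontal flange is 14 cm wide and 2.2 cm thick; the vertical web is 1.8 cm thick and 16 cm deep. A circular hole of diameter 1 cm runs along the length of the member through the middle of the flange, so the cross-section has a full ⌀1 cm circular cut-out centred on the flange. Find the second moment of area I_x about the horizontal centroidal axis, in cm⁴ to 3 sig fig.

I_x ≈ 1840 cm⁴

Split into non-overlapping primitives; take the origin at the lower-left of the bounding box.
Flange: 14 × 2.2, A = 30.8 cm², y = 17.1 cm, Ī = 12.423 cm⁴.
Web: 1.8 × 16, A = 28.8 cm², y = 8 cm, Ī = 614.4 cm⁴.
Hole (subtracted): ⌀1, A = 0.7854 cm², y = 17.1 cm, Ī = 0.049087 cm⁴.
Centroid: ȳ = ΣA·y / ΣA = 12.644 cm.
Transfer each piece to the horizontal centroidal axis using Ī + A·d² with d = y − 12.644:
  flange: d = 4.456 cm → contributes +624 cm⁴
  web: d = -4.644 cm → contributes +1235.5 cm⁴
  hole: d = 4.456 cm → contributes −15.644 cm⁴
Total I = 1843.9 cm⁴.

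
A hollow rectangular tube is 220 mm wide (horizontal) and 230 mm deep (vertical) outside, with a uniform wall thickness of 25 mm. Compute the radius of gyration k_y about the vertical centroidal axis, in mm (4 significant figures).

Split into non-overlapping primitives; take the origin at the lower-left of the bounding box.
Outer rectangle: 220 × 230, A = 50 600 mm², x = 110 mm, Ī = 204 086 667 mm⁴.
Inner void (subtracted): 170 × 180, A = 30 600 mm², x = 110 mm, Ī = 73 695 000 mm⁴.
By symmetry the centroid is at mid-width, x̄ = 110 mm.
All pieces are centred on the vertical centroidal axis, so I = ΣĪ (holes subtracted) = 130 391 667 mm⁴.
Radius of gyration: k = √(I/A) = √(130 391 667 / 20 000) = 80.7439 mm.

k_y ≈ 80.74 mm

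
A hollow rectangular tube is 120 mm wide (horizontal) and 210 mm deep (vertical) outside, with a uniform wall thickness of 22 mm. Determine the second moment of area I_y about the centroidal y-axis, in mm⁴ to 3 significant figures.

I_y ≈ 2.42 × 10⁷ mm⁴

Break the section into simple shapes (no overlaps), measuring from the bottom-left corner of the bounding box.
Outer rectangle: 120 × 210, A = 25 200 mm², x = 60 mm, Ī = 30 240 000 mm⁴.
Inner void (subtracted): 76 × 166, A = 12 616 mm², x = 60 mm, Ī = 6 072 501 mm⁴.
By symmetry the centroid is at mid-width, x̄ = 60 mm.
All pieces are centred on the centroidal y-axis, so I = ΣĪ (holes subtracted) = 24 167 499 mm⁴.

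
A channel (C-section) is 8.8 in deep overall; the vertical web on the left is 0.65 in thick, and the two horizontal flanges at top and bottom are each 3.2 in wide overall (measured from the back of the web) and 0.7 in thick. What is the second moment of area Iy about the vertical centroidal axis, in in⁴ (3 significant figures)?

Iy ≈ 7.76 in⁴

Split into non-overlapping primitives; take the origin at the lower-left of the bounding box.
Web: 0.65 × 8.8, A = 5.72 in², x = 0.325 in, Ī = 0.20139 in⁴.
Top flange (beyond web): 2.55 × 0.7, A = 1.785 in², x = 1.925 in, Ī = 0.96725 in⁴.
Bottom flange (beyond web): 2.55 × 0.7, A = 1.785 in², x = 1.925 in, Ī = 0.96725 in⁴.
Centroid: x̄ = ΣA·x / ΣA = 0.93985 in.
Transfer each piece to the vertical centroidal axis using Ī + A·d² with d = x − 0.93985:
  web: d = -0.61485 in → contributes +2.3638 in⁴
  top flange (beyond web): d = 0.98515 in → contributes +2.6996 in⁴
  bottom flange (beyond web): d = 0.98515 in → contributes +2.6996 in⁴
Total I = 7.763 in⁴.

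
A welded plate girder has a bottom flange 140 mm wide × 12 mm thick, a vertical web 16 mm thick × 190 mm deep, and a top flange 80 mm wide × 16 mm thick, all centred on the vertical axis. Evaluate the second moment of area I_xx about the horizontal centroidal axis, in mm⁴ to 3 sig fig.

Split into non-overlapping primitives; take the origin at the lower-left of the bounding box.
Bottom plate: 140 × 12, A = 1 680 mm², y = 6 mm, Ī = 20 160 mm⁴.
Web plate: 16 × 190, A = 3 040 mm², y = 107 mm, Ī = 9 145 333 mm⁴.
Top plate: 80 × 16, A = 1 280 mm², y = 210 mm, Ī = 27 307 mm⁴.
Centroid: ȳ = ΣA·y / ΣA = 100.69 mm.
Transfer each piece to the horizontal centroidal axis using Ī + A·d² with d = y − 100.69:
  bottom plate: d = -94.693 mm → contributes +15 084 430 mm⁴
  web plate: d = 6.3067 mm → contributes +9 266 246 mm⁴
  top plate: d = 109.31 mm → contributes +15 320 679 mm⁴
Total I = 39 671 356 mm⁴.

I_xx ≈ 3.97 × 10⁷ mm⁴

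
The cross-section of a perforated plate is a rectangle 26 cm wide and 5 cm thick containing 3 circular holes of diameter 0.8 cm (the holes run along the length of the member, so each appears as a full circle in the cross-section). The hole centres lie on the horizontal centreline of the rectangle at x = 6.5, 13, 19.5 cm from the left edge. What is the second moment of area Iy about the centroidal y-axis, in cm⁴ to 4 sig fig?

Break the section into simple shapes (no overlaps), measuring from the bottom-left corner of the bounding box.
Plate: 26 × 5, A = 130 cm², x = 13 cm, Ī = 7323.33 cm⁴.
Hole 1 (subtracted): ⌀0.8, A = 0.502655 cm², x = 6.5 cm, Ī = 0.0201062 cm⁴.
Hole 2 (subtracted): ⌀0.8, A = 0.502655 cm², x = 13 cm, Ī = 0.0201062 cm⁴.
Hole 3 (subtracted): ⌀0.8, A = 0.502655 cm², x = 19.5 cm, Ī = 0.0201062 cm⁴.
By symmetry the centroid is at mid-width, x̄ = 13 cm.
Transfer each piece to the centroidal y-axis using Ī + A·d² with d = x − 13:
  plate: d = 0 cm → contributes +7323.33 cm⁴
  hole 1: d = -6.5 cm → contributes −21.2573 cm⁴
  hole 2: d = 0 cm → contributes −0.0201062 cm⁴
  hole 3: d = 6.5 cm → contributes −21.2573 cm⁴
Total I = 7280.8 cm⁴.

Iy ≈ 7281 cm⁴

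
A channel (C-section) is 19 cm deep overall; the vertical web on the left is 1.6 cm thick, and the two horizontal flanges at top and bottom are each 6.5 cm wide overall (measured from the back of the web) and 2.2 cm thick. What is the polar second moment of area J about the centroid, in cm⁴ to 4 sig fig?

J ≈ 2627 cm⁴

Break the section into simple shapes (no overlaps), measuring from the bottom-left corner of the bounding box.
Web: 1.6 × 19, A = 30.4 cm², y = 9.5 cm, Ī = 914.533 cm⁴.
Top flange (beyond web): 4.9 × 2.2, A = 10.78 cm², y = 17.9 cm, Ī = 4.34793 cm⁴.
Bottom flange (beyond web): 4.9 × 2.2, A = 10.78 cm², y = 1.1 cm, Ī = 4.34793 cm⁴.
By symmetry the centroid is at mid-height, ȳ = 9.5 cm.
Transfer each piece to the centroidal x-axis using Ī + A·d² with d = y − 9.5:
  web: d = 0 cm → contributes +914.533 cm⁴
  top flange (beyond web): d = 8.4 cm → contributes +764.985 cm⁴
  bottom flange (beyond web): d = -8.4 cm → contributes +764.985 cm⁴
Total I = 2444.5 cm⁴.
For the y-axis: x̄ = 2.14854 cm.
Repeating about the centroidal y-axis gives I_y = 182.859 cm⁴.
Polar second moment: J = I_x + I_y = 2627.36 cm⁴.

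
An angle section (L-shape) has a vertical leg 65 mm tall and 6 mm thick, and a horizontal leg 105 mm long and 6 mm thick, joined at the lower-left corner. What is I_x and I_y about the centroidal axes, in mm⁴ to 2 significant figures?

Break the section into simple shapes (no overlaps), measuring from the bottom-left corner of the bounding box.
Vertical leg: 6 × 65, A = 390 mm², y = 32.5 mm, Ī = 137 313 mm⁴.
Horizontal leg (remainder): 99 × 6, A = 594 mm², y = 3 mm, Ī = 1 782 mm⁴.
Centroid: ȳ = ΣA·y / ΣA = 14.69 mm.
Transfer each piece to the centroidal x-axis using Ī + A·d² with d = y − 14.69:
  vertical leg: d = 17.81 mm → contributes +260 990 mm⁴
  horizontal leg (remainder): d = -11.69 mm → contributes +82 985 mm⁴
Total I = 343 975 mm⁴.
For the y-axis: x̄ = 34.69 mm.
Repeating about the centroidal y-axis gives I_y = 1 135 215 mm⁴.

I_x ≈ 3.4 × 10⁵ mm⁴, I_y ≈ 1.1 × 10⁶ mm⁴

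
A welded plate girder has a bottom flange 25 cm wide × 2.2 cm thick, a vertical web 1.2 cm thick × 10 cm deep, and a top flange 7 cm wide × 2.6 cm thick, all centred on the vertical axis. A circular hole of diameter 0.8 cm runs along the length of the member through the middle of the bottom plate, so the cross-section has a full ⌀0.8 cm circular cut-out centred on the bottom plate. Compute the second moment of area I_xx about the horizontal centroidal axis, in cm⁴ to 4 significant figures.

I_xx ≈ 2323 cm⁴

Split into non-overlapping primitives; take the origin at the lower-left of the bounding box.
Bottom plate: 25 × 2.2, A = 55 cm², y = 1.1 cm, Ī = 22.1833 cm⁴.
Web plate: 1.2 × 10, A = 12 cm², y = 7.2 cm, Ī = 100 cm⁴.
Top plate: 7 × 2.6, A = 18.2 cm², y = 13.5 cm, Ī = 10.2527 cm⁴.
Hole (subtracted): ⌀0.8, A = 0.502655 cm², y = 1.1 cm, Ī = 0.0201062 cm⁴.
Centroid: ȳ = ΣA·y / ΣA = 4.6288 cm.
Transfer each piece to the horizontal centroidal axis using Ī + A·d² with d = y − 4.6288:
  bottom plate: d = -3.5288 cm → contributes +707.067 cm⁴
  web plate: d = 2.5712 cm → contributes +179.333 cm⁴
  top plate: d = 8.8712 cm → contributes +1442.56 cm⁴
  hole: d = -3.5288 cm → contributes −6.27938 cm⁴
Total I = 2322.68 cm⁴.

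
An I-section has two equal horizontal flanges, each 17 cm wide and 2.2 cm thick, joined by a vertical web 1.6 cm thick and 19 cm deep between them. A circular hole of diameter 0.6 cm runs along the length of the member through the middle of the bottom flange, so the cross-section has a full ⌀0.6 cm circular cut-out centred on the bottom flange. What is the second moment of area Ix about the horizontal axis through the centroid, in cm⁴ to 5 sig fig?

Ix ≈ 9317.4 cm⁴

Treat the section as a set of non-overlapping primitives; coordinates are from the bounding-box lower-left.
Bottom flange: 17 × 2.2, A = 37.4 cm², y = 1.1 cm, Ī = 15.08467 cm⁴.
Web: 1.6 × 19, A = 30.4 cm², y = 11.7 cm, Ī = 914.5333 cm⁴.
Top flange: 17 × 2.2, A = 37.4 cm², y = 22.3 cm, Ī = 15.08467 cm⁴.
Hole (subtracted): ⌀0.6, A = 0.2827433 cm², y = 1.1 cm, Ī = 0.006361725 cm⁴.
Centroid: ȳ = ΣA·y / ΣA = 11.72857 cm.
Transfer each piece to the horizontal axis through the centroid using Ī + A·d² with d = y − 11.72857:
  bottom flange: d = -10.62857 cm → contributes +4240.029 cm⁴
  web: d = -0.02856612 cm → contributes +914.5581 cm⁴
  top flange: d = 10.57143 cm → contributes +4194.73 cm⁴
  hole: d = -10.62857 cm → contributes −31.94686 cm⁴
Total I = 9317.37 cm⁴.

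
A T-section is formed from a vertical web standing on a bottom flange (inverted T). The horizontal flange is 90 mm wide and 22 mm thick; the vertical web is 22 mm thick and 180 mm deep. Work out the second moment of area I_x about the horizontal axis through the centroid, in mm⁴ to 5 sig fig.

I_x ≈ 2.4237 × 10⁷ mm⁴

Decompose the section into non-overlapping parts with the origin at the bottom-left of its bounding rectangle.
Flange: 90 × 22, A = 1 980 mm², y = 11 mm, Ī = 79 860 mm⁴.
Web: 22 × 180, A = 3 960 mm², y = 112 mm, Ī = 10 692 000 mm⁴.
Centroid: ȳ = ΣA·y / ΣA = 78.33333 mm.
Transfer each piece to the horizontal axis through the centroid using Ī + A·d² with d = y − 78.33333:
  flange: d = -67.33333 mm → contributes +9 056 740 mm⁴
  web: d = 33.66667 mm → contributes +15 180 440 mm⁴
Total I = 24 237 180 mm⁴.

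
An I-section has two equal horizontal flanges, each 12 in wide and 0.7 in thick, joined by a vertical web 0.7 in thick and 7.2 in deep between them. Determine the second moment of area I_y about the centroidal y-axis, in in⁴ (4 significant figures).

I_y ≈ 201.8 in⁴

Break the section into simple shapes (no overlaps), measuring from the bottom-left corner of the bounding box.
Bottom flange: 12 × 0.7, A = 8.4 in², x = 6 in, Ī = 100.8 in⁴.
Web: 0.7 × 7.2, A = 5.04 in², x = 6 in, Ī = 0.2058 in⁴.
Top flange: 12 × 0.7, A = 8.4 in², x = 6 in, Ī = 100.8 in⁴.
By symmetry the centroid is at mid-width, x̄ = 6 in.
All pieces are centred on the centroidal y-axis, so I = ΣĪ = 201.806 in⁴.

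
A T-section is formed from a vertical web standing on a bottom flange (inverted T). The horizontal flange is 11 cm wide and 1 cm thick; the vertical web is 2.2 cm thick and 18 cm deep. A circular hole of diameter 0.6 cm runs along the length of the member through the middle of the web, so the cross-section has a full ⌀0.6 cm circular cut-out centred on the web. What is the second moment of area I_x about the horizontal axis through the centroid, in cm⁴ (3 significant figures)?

I_x ≈ 1850 cm⁴

Decompose the section into non-overlapping parts with the origin at the bottom-left of its bounding rectangle.
Flange: 11 × 1, A = 11 cm², y = 0.5 cm, Ī = 0.91667 cm⁴.
Web: 2.2 × 18, A = 39.6 cm², y = 10 cm, Ī = 1069.2 cm⁴.
Hole (subtracted): ⌀0.6, A = 0.28274 cm², y = 10 cm, Ī = 0.0063617 cm⁴.
Centroid: ȳ = ΣA·y / ΣA = 7.9232 cm.
Transfer each piece to the horizontal axis through the centroid using Ī + A·d² with d = y − 7.9232:
  flange: d = -7.4232 cm → contributes +607.06 cm⁴
  web: d = 2.0768 cm → contributes +1 240 cm⁴
  hole: d = 2.0768 cm → contributes −1.2259 cm⁴
Total I = 1845.8 cm⁴.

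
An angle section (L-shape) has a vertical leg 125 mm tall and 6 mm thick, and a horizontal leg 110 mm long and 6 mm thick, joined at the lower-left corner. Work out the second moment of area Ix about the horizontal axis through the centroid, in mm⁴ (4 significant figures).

Ix ≈ 2.184 × 10⁶ mm⁴

Break the section into simple shapes (no overlaps), measuring from the bottom-left corner of the bounding box.
Vertical leg: 6 × 125, A = 750 mm², y = 62.5 mm, Ī = 976 563 mm⁴.
Horizontal leg (remainder): 104 × 6, A = 624 mm², y = 3 mm, Ī = 1 872 mm⁴.
Centroid: ȳ = ΣA·y / ΣA = 35.4782 mm.
Transfer each piece to the horizontal axis through the centroid using Ī + A·d² with d = y − 35.4782:
  vertical leg: d = 27.0218 mm → contributes +1 524 197 mm⁴
  horizontal leg (remainder): d = -32.4782 mm → contributes +660 087 mm⁴
Total I = 2 184 284 mm⁴.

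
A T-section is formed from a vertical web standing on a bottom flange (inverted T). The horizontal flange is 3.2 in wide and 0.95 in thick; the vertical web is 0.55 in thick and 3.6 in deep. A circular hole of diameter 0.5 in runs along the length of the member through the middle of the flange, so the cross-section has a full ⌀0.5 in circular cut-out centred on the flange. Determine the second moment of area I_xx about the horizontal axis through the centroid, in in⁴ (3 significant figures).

Treat the section as a set of non-overlapping primitives; coordinates are from the bounding-box lower-left.
Flange: 3.2 × 0.95, A = 3.04 in², y = 0.475 in, Ī = 0.22863 in⁴.
Web: 0.55 × 3.6, A = 1.98 in², y = 2.75 in, Ī = 2.1384 in⁴.
Hole (subtracted): ⌀0.5, A = 0.19635 in², y = 0.475 in, Ī = 0.003068 in⁴.
Centroid: ȳ = ΣA·y / ΣA = 1.4088 in.
Transfer each piece to the horizontal axis through the centroid using Ī + A·d² with d = y − 1.4088:
  flange: d = -0.93384 in → contributes +2.8797 in⁴
  web: d = 1.3412 in → contributes +5.6999 in⁴
  hole: d = -0.93384 in → contributes −0.17429 in⁴
Total I = 8.4052 in⁴.

I_xx ≈ 8.41 in⁴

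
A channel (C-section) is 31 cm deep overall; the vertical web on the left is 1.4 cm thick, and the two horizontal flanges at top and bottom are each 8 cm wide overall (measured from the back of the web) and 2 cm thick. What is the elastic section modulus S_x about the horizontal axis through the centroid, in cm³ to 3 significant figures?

Treat the section as a set of non-overlapping primitives; coordinates are from the bounding-box lower-left.
Web: 1.4 × 31, A = 43.4 cm², y = 15.5 cm, Ī = 3475.6 cm⁴.
Top flange (beyond web): 6.6 × 2, A = 13.2 cm², y = 30 cm, Ī = 4.4 cm⁴.
Bottom flange (beyond web): 6.6 × 2, A = 13.2 cm², y = 1 cm, Ī = 4.4 cm⁴.
By symmetry the centroid is at mid-height, ȳ = 15.5 cm.
Transfer each piece to the horizontal axis through the centroid using Ī + A·d² with d = y − 15.5:
  web: d = 0 cm → contributes +3475.6 cm⁴
  top flange (beyond web): d = 14.5 cm → contributes +2779.7 cm⁴
  bottom flange (beyond web): d = -14.5 cm → contributes +2779.7 cm⁴
Total I = 9 035 cm⁴.
Extreme fibre distance c = 15.5 cm; S = I/c = 582.9 cm³.

S_x ≈ 583 cm³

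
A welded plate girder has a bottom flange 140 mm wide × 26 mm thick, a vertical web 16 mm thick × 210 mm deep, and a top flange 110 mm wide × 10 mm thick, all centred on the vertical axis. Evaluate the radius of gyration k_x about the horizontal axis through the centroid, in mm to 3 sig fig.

Treat the section as a set of non-overlapping primitives; coordinates are from the bounding-box lower-left.
Bottom plate: 140 × 26, A = 3 640 mm², y = 13 mm, Ī = 205 053 mm⁴.
Web plate: 16 × 210, A = 3 360 mm², y = 131 mm, Ī = 12 348 000 mm⁴.
Top plate: 110 × 10, A = 1 100 mm², y = 241 mm, Ī = 9166.7 mm⁴.
Centroid: ȳ = ΣA·y / ΣA = 92.911 mm.
Transfer each piece to the horizontal axis through the centroid using Ī + A·d² with d = y − 92.911:
  bottom plate: d = -79.911 mm → contributes +23 449 313 mm⁴
  web plate: d = 38.089 mm → contributes +17 222 565 mm⁴
  top plate: d = 148.09 mm → contributes +24 132 518 mm⁴
Total I = 64 804 396 mm⁴.
Radius of gyration: k = √(I/A) = √(64 804 396 / 8 100) = 89.446 mm.

k_x ≈ 89.4 mm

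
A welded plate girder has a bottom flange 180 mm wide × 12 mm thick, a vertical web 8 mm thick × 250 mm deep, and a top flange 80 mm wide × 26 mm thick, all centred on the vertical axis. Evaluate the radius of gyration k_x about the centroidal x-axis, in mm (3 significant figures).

k_x ≈ 118 mm

Decompose the section into non-overlapping parts with the origin at the bottom-left of its bounding rectangle.
Bottom plate: 180 × 12, A = 2 160 mm², y = 6 mm, Ī = 25 920 mm⁴.
Web plate: 8 × 250, A = 2 000 mm², y = 137 mm, Ī = 10 416 667 mm⁴.
Top plate: 80 × 26, A = 2 080 mm², y = 275 mm, Ī = 117 173 mm⁴.
Centroid: ȳ = ΣA·y / ΣA = 137.65 mm.
Transfer each piece to the centroidal x-axis using Ī + A·d² with d = y − 137.65:
  bottom plate: d = -131.65 mm → contributes +37 464 628 mm⁴
  web plate: d = -0.65385 mm → contributes +10 417 522 mm⁴
  top plate: d = 137.35 mm → contributes +39 354 223 mm⁴
Total I = 87 236 372 mm⁴.
Radius of gyration: k = √(I/A) = √(87 236 372 / 6 240) = 118.24 mm.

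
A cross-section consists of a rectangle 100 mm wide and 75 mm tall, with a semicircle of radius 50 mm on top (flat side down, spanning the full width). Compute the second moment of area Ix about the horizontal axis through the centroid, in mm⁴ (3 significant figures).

Treat the section as a set of non-overlapping primitives; coordinates are from the bounding-box lower-left.
Rectangular body: 100 × 75, A = 7 500 mm², y = 37.5 mm, Ī = 3 515 625 mm⁴.
Semicircular cap: semicircle r = 50, A = 3 927 mm², y = 96.221 mm, Ī = 685 981 mm⁴.
Centroid: ȳ = ΣA·y / ΣA = 57.68 mm.
Transfer each piece to the horizontal axis through the centroid using Ī + A·d² with d = y − 57.68:
  rectangular body: d = -20.18 mm → contributes +6 569 837 mm⁴
  semicircular cap: d = 38.541 mm → contributes +6 519 095 mm⁴
Total I = 13 088 932 mm⁴.

Ix ≈ 1.31 × 10⁷ mm⁴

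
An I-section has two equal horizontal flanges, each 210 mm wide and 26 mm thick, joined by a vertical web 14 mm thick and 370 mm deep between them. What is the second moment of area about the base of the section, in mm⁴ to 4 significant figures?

I_base ≈ 1.205 × 10⁹ mm⁴

Decompose the section into non-overlapping parts with the origin at the bottom-left of its bounding rectangle.
Bottom flange: 210 × 26, A = 5 460 mm², y = 13 mm, Ī = 307 580 mm⁴.
Web: 14 × 370, A = 5 180 mm², y = 211 mm, Ī = 59 095 167 mm⁴.
Top flange: 210 × 26, A = 5 460 mm², y = 409 mm, Ī = 307 580 mm⁴.
Transfer each piece to a horizontal axis along the bottom face using Ī + A·d² with d = y − 0:
  bottom flange: d = 13 mm → contributes +1 230 320 mm⁴
  web: d = 211 mm → contributes +289 713 947 mm⁴
  top flange: d = 409 mm → contributes +913 661 840 mm⁴
Total I = 1 204 606 107 mm⁴.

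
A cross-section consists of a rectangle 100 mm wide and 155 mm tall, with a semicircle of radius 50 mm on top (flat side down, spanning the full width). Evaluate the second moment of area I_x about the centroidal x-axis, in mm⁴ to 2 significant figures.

Break the section into simple shapes (no overlaps), measuring from the bottom-left corner of the bounding box.
Rectangular body: 100 × 155, A = 15 500 mm², y = 77.5 mm, Ī = 31 032 292 mm⁴.
Semicircular cap: semicircle r = 50, A = 3 927 mm², y = 176.2 mm, Ī = 685 981 mm⁴.
Centroid: ȳ = ΣA·y / ΣA = 97.46 mm.
Transfer each piece to the centroidal x-axis using Ī + A·d² with d = y − 97.46:
  rectangular body: d = -19.96 mm → contributes +37 204 726 mm⁴
  semicircular cap: d = 78.77 mm → contributes +25 048 843 mm⁴
Total I = 62 253 569 mm⁴.

I_x ≈ 6.2 × 10⁷ mm⁴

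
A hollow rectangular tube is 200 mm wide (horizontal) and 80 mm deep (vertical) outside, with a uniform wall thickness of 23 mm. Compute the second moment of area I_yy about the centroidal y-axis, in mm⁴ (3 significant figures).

Decompose the section into non-overlapping parts with the origin at the bottom-left of its bounding rectangle.
Outer rectangle: 200 × 80, A = 16 000 mm², x = 100 mm, Ī = 53 333 333 mm⁴.
Inner void (subtracted): 154 × 34, A = 5 236 mm², x = 100 mm, Ī = 10 348 081 mm⁴.
By symmetry the centroid is at mid-width, x̄ = 100 mm.
All pieces are centred on the centroidal y-axis, so I = ΣĪ (holes subtracted) = 42 985 252 mm⁴.

I_yy ≈ 4.30 × 10⁷ mm⁴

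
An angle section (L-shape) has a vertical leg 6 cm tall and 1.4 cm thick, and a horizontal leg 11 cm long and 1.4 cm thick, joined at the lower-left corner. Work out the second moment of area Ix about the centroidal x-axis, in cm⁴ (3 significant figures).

Ix ≈ 54.7 cm⁴

Split into non-overlapping primitives; take the origin at the lower-left of the bounding box.
Vertical leg: 1.4 × 6, A = 8.4 cm², y = 3 cm, Ī = 25.2 cm⁴.
Horizontal leg (remainder): 9.6 × 1.4, A = 13.44 cm², y = 0.7 cm, Ī = 2.1952 cm⁴.
Centroid: ȳ = ΣA·y / ΣA = 1.5846 cm.
Transfer each piece to the centroidal x-axis using Ī + A·d² with d = y − 1.5846:
  vertical leg: d = 1.4154 cm → contributes +42.028 cm⁴
  horizontal leg (remainder): d = -0.88462 cm → contributes +12.713 cm⁴
Total I = 54.74 cm⁴.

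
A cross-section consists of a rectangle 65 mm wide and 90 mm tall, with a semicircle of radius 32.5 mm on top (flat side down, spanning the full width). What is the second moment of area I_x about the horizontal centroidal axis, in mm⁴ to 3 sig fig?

Split into non-overlapping primitives; take the origin at the lower-left of the bounding box.
Rectangular body: 65 × 90, A = 5 850 mm², y = 45 mm, Ī = 3 948 750 mm⁴.
Semicircular cap: semicircle r = 32.5, A = 1659.2 mm², y = 103.79 mm, Ī = 122 452 mm⁴.
Centroid: ȳ = ΣA·y / ΣA = 57.99 mm.
Transfer each piece to the horizontal centroidal axis using Ī + A·d² with d = y − 57.99:
  rectangular body: d = -12.99 mm → contributes +4 935 949 mm⁴
  semicircular cap: d = 45.803 mm → contributes +3 603 211 mm⁴
Total I = 8 539 160 mm⁴.

I_x ≈ 8.54 × 10⁶ mm⁴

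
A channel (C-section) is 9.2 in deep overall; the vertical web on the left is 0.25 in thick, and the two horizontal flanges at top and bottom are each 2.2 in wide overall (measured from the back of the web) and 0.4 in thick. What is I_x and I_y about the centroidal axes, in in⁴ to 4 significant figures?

I_x ≈ 46.45 in⁴, I_y ≈ 1.631 in⁴

Break the section into simple shapes (no overlaps), measuring from the bottom-left corner of the bounding box.
Web: 0.25 × 9.2, A = 2.3 in², y = 4.6 in, Ī = 16.2227 in⁴.
Top flange (beyond web): 1.95 × 0.4, A = 0.78 in², y = 9 in, Ī = 0.0104 in⁴.
Bottom flange (beyond web): 1.95 × 0.4, A = 0.78 in², y = 0.2 in, Ī = 0.0104 in⁴.
By symmetry the centroid is at mid-height, ȳ = 4.6 in.
Transfer each piece to the centroidal x-axis using Ī + A·d² with d = y − 4.6:
  web: d = 0 in → contributes +16.2227 in⁴
  top flange (beyond web): d = 4.4 in → contributes +15.1112 in⁴
  bottom flange (beyond web): d = -4.4 in → contributes +15.1112 in⁴
Total I = 46.4451 in⁴.
For the y-axis: x̄ = 0.56956 in.
Repeating about the centroidal y-axis gives I_y = 1.63104 in⁴.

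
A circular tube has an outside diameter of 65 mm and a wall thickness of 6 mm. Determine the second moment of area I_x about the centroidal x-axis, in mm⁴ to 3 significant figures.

Split into non-overlapping primitives; take the origin at the lower-left of the bounding box.
Outer circle: ⌀65, A = 3318.3 mm², y = 32.5 mm, Ī = 876 241 mm⁴.
Bore (subtracted): ⌀53, A = 2206.2 mm², y = 32.5 mm, Ī = 387 323 mm⁴.
By symmetry the centroid is at mid-height, ȳ = 32.5 mm.
All pieces are centred on the centroidal x-axis, so I = ΣĪ (holes subtracted) = 488 917 mm⁴.

I_x ≈ 4.89 × 10⁵ mm⁴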